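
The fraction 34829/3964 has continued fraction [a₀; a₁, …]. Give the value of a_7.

Run the Euclidean algorithm, recording each quotient:
⌊34829/3964⌋ = 8, remainder 3117
⌊3964/3117⌋ = 1, remainder 847
⌊3117/847⌋ = 3, remainder 576
⌊847/576⌋ = 1, remainder 271
⌊576/271⌋ = 2, remainder 34
⌊271/34⌋ = 7, remainder 33
⌊34/33⌋ = 1, remainder 1
⌊33/1⌋ = 33, remainder 0

33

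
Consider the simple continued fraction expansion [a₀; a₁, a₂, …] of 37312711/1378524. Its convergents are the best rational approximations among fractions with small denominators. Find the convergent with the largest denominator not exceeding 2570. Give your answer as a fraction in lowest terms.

11287/417

a_0 = 27: 27/1  (≤ bound)
a_1 = 14: 379/14  (≤ bound)
a_2 = 1: 406/15  (≤ bound)
a_3 = 8: 3627/134  (≤ bound)
a_4 = 3: 11287/417  (≤ bound)
a_5 = 33: 376098/13895  (> 2570, stop)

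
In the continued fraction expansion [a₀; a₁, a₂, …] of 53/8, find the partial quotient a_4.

2

⌊53/8⌋ = 6, remainder 5
⌊8/5⌋ = 1, remainder 3
⌊5/3⌋ = 1, remainder 2
⌊3/2⌋ = 1, remainder 1
⌊2/1⌋ = 2, remainder 0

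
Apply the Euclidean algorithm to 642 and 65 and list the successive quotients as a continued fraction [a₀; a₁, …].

⌊642/65⌋ = 9, remainder 57
⌊65/57⌋ = 1, remainder 8
⌊57/8⌋ = 7, remainder 1
⌊8/1⌋ = 8, remainder 0

[9; 1, 7, 8]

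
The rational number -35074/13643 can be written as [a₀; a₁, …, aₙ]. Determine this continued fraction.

-35074 ÷ 13643 → quotient -3, remainder 5855
13643 ÷ 5855 → quotient 2, remainder 1933
5855 ÷ 1933 → quotient 3, remainder 56
1933 ÷ 56 → quotient 34, remainder 29
56 ÷ 29 → quotient 1, remainder 27
29 ÷ 27 → quotient 1, remainder 2
27 ÷ 2 → quotient 13, remainder 1
2 ÷ 1 → quotient 2, remainder 0

[-3; 2, 3, 34, 1, 1, 13, 2]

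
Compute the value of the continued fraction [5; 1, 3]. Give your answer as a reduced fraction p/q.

Start with 3.
1 + 1/(3/1) = 1 + 1/3 = 4/3
5 + 1/(4/3) = 5 + 3/4 = 23/4

23/4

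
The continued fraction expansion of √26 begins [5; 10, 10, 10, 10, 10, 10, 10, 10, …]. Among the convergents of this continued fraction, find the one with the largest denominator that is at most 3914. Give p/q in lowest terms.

5201/1020

List convergents until the denominator exceeds the bound:
a_0 = 5: 5/1  (≤ bound)
a_1 = 10: 51/10  (≤ bound)
a_2 = 10: 515/101  (≤ bound)
a_3 = 10: 5201/1020  (≤ bound)
a_4 = 10: 52525/10301  (> 3914, stop)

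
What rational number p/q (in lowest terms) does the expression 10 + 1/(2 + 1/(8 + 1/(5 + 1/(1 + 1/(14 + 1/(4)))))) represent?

Collapse the nested fraction from the inside out:
Start with 4.
14 + 1/(4/1) = 14 + 1/4 = 57/4
1 + 1/(57/4) = 1 + 4/57 = 61/57
5 + 1/(61/57) = 5 + 57/61 = 362/61
8 + 1/(362/61) = 8 + 61/362 = 2957/362
2 + 1/(2957/362) = 2 + 362/2957 = 6276/2957
10 + 1/(6276/2957) = 10 + 2957/6276 = 65717/6276

65717/6276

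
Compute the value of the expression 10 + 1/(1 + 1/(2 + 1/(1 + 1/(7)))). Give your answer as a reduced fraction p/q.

Compute successive convergents:
a_0 = 10: 10/1
a_1 = 1: 11/1
a_2 = 2: 32/3
a_3 = 1: 43/4
a_4 = 7: 333/31

333/31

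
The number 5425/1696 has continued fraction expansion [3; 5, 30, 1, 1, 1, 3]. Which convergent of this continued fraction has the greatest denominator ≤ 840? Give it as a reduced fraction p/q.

1481/463

a_0 = 3: 3/1  (≤ bound)
a_1 = 5: 16/5  (≤ bound)
a_2 = 30: 483/151  (≤ bound)
a_3 = 1: 499/156  (≤ bound)
a_4 = 1: 982/307  (≤ bound)
a_5 = 1: 1481/463  (≤ bound)
a_6 = 3: 5425/1696  (> 840, stop)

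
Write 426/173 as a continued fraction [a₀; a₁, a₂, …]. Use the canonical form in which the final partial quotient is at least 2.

[2; 2, 6, 6, 2]

Repeatedly divide and take the remainder:
⌊426/173⌋ = 2, remainder 80
⌊173/80⌋ = 2, remainder 13
⌊80/13⌋ = 6, remainder 2
⌊13/2⌋ = 6, remainder 1
⌊2/1⌋ = 2, remainder 0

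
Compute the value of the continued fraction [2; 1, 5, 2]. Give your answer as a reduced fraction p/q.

Compute successive convergents:
a_0 = 2: 2/1
a_1 = 1: 3/1
a_2 = 5: 17/6
a_3 = 2: 37/13

37/13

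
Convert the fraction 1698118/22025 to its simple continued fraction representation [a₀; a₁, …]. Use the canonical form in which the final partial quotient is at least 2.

1698118 ÷ 22025 → quotient 77, remainder 2193
22025 ÷ 2193 → quotient 10, remainder 95
2193 ÷ 95 → quotient 23, remainder 8
95 ÷ 8 → quotient 11, remainder 7
8 ÷ 7 → quotient 1, remainder 1
7 ÷ 1 → quotient 7, remainder 0

[77; 10, 23, 11, 1, 7]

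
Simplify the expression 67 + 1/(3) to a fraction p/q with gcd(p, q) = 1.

a_0 = 67: 67/1
a_1 = 3: 202/3

202/3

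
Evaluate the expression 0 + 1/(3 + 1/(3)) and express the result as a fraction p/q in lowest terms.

3/10

a_0 = 0: 0/1
a_1 = 3: 1/3
a_2 = 3: 3/10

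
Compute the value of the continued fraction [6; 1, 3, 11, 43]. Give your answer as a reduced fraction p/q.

13099/1939

Starting at the tail and folding back:
Start with 43.
11 + 1/(43/1) = 11 + 1/43 = 474/43
3 + 1/(474/43) = 3 + 43/474 = 1465/474
1 + 1/(1465/474) = 1 + 474/1465 = 1939/1465
6 + 1/(1939/1465) = 6 + 1465/1939 = 13099/1939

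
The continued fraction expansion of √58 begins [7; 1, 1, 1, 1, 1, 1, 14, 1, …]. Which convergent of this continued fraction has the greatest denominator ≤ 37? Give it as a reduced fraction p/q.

99/13

List convergents until the denominator exceeds the bound:
a_0 = 7: 7/1  (≤ bound)
a_1 = 1: 8/1  (≤ bound)
a_2 = 1: 15/2  (≤ bound)
a_3 = 1: 23/3  (≤ bound)
a_4 = 1: 38/5  (≤ bound)
a_5 = 1: 61/8  (≤ bound)
a_6 = 1: 99/13  (≤ bound)
a_7 = 14: 1447/190  (> 37, stop)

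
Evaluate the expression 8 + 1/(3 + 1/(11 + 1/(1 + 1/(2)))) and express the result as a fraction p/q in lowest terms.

a_0 = 8: 8/1
a_1 = 3: 25/3
a_2 = 11: 283/34
a_3 = 1: 308/37
a_4 = 2: 899/108

899/108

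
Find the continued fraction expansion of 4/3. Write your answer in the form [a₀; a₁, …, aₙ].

Run the Euclidean algorithm, recording each quotient:
4 ÷ 3 → quotient 1, remainder 1
3 ÷ 1 → quotient 3, remainder 0

[1; 3]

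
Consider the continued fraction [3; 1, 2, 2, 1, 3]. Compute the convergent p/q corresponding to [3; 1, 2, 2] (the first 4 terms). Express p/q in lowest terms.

a_0 = 3: 3/1
a_1 = 1: 4/1
a_2 = 2: 11/3
a_3 = 2: 26/7

26/7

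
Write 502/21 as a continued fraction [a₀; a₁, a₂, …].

[23; 1, 9, 2]

Repeatedly divide and take the remainder:
⌊502/21⌋ = 23, remainder 19
⌊21/19⌋ = 1, remainder 2
⌊19/2⌋ = 9, remainder 1
⌊2/1⌋ = 2, remainder 0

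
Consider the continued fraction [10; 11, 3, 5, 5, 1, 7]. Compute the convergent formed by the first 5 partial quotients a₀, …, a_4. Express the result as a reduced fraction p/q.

9473/939

a_0 = 10: 10/1
a_1 = 11: 111/11
a_2 = 3: 343/34
a_3 = 5: 1826/181
a_4 = 5: 9473/939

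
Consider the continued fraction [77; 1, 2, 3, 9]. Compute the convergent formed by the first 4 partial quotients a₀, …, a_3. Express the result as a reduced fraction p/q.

Collapse the nested fraction from the inside out:
Start with 3.
2 + 1/(3/1) = 2 + 1/3 = 7/3
1 + 1/(7/3) = 1 + 3/7 = 10/7
77 + 1/(10/7) = 77 + 7/10 = 777/10

777/10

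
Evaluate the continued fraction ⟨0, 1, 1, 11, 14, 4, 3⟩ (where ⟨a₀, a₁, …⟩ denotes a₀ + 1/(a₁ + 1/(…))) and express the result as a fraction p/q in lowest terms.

a_0 = 0: 0/1
a_1 = 1: 1/1
a_2 = 1: 1/2
a_3 = 11: 12/23
a_4 = 14: 169/324
a_5 = 4: 688/1319
a_6 = 3: 2233/4281

2233/4281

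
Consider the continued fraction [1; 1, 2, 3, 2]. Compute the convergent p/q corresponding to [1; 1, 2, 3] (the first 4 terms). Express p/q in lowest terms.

17/10

Start with 3.
2 + 1/(3/1) = 2 + 1/3 = 7/3
1 + 1/(7/3) = 1 + 3/7 = 10/7
1 + 1/(10/7) = 1 + 7/10 = 17/10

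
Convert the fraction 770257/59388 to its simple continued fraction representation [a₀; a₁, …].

[12; 1, 32, 4, 3, 1, 1, 59]

770257 ÷ 59388 → quotient 12, remainder 57601
59388 ÷ 57601 → quotient 1, remainder 1787
57601 ÷ 1787 → quotient 32, remainder 417
1787 ÷ 417 → quotient 4, remainder 119
417 ÷ 119 → quotient 3, remainder 60
119 ÷ 60 → quotient 1, remainder 59
60 ÷ 59 → quotient 1, remainder 1
59 ÷ 1 → quotient 59, remainder 0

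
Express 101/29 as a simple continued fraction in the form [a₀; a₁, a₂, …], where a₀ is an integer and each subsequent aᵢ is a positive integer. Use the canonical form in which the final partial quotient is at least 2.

101 = 3·29 + 14, so a_0 = 3
29 = 2·14 + 1, so a_1 = 2
14 = 14·1 + 0, so a_2 = 14

[3; 2, 14]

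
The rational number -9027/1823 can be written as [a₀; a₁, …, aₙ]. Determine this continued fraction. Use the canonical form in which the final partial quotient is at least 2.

[-5; 20, 1, 2, 1, 1, 12]

Apply division with remainder until the remainder is 0:
⌊-9027/1823⌋ = -5, remainder 88
⌊1823/88⌋ = 20, remainder 63
⌊88/63⌋ = 1, remainder 25
⌊63/25⌋ = 2, remainder 13
⌊25/13⌋ = 1, remainder 12
⌊13/12⌋ = 1, remainder 1
⌊12/1⌋ = 12, remainder 0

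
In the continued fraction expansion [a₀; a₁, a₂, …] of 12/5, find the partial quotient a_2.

Run the Euclidean algorithm, recording each quotient:
⌊12/5⌋ = 2, remainder 2
⌊5/2⌋ = 2, remainder 1
⌊2/1⌋ = 2, remainder 0

2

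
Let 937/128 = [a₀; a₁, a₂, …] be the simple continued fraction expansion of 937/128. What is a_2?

8

Repeatedly divide and take the remainder:
⌊937/128⌋ = 7, remainder 41
⌊128/41⌋ = 3, remainder 5
⌊41/5⌋ = 8, remainder 1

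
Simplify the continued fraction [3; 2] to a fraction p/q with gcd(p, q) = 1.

7/2

a_0 = 3: 3/1
a_1 = 2: 7/2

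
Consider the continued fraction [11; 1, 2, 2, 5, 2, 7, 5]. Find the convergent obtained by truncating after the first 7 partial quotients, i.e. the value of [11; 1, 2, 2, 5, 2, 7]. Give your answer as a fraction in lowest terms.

Start with 7.
2 + 1/(7/1) = 2 + 1/7 = 15/7
5 + 1/(15/7) = 5 + 7/15 = 82/15
2 + 1/(82/15) = 2 + 15/82 = 179/82
2 + 1/(179/82) = 2 + 82/179 = 440/179
1 + 1/(440/179) = 1 + 179/440 = 619/440
11 + 1/(619/440) = 11 + 440/619 = 7249/619

7249/619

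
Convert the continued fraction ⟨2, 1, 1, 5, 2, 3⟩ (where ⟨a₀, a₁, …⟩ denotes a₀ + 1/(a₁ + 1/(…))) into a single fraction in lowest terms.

Start with 3.
2 + 1/(3/1) = 2 + 1/3 = 7/3
5 + 1/(7/3) = 5 + 3/7 = 38/7
1 + 1/(38/7) = 1 + 7/38 = 45/38
1 + 1/(45/38) = 1 + 38/45 = 83/45
2 + 1/(83/45) = 2 + 45/83 = 211/83

211/83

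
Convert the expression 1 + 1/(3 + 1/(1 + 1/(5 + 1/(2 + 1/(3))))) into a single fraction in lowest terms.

218/173

Work from the innermost term outward:
Start with 3.
2 + 1/(3/1) = 2 + 1/3 = 7/3
5 + 1/(7/3) = 5 + 3/7 = 38/7
1 + 1/(38/7) = 1 + 7/38 = 45/38
3 + 1/(45/38) = 3 + 38/45 = 173/45
1 + 1/(173/45) = 1 + 45/173 = 218/173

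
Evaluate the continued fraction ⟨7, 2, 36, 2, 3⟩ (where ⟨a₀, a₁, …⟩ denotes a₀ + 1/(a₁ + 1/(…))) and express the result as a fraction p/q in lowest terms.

Starting at the tail and folding back:
Start with 3.
2 + 1/(3/1) = 2 + 1/3 = 7/3
36 + 1/(7/3) = 36 + 3/7 = 255/7
2 + 1/(255/7) = 2 + 7/255 = 517/255
7 + 1/(517/255) = 7 + 255/517 = 3874/517

3874/517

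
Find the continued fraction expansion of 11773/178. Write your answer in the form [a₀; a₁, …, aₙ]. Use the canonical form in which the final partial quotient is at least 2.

[66; 7, 8, 3]

⌊11773/178⌋ = 66, remainder 25
⌊178/25⌋ = 7, remainder 3
⌊25/3⌋ = 8, remainder 1
⌊3/1⌋ = 3, remainder 0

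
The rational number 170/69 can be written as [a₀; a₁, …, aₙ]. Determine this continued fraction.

⌊170/69⌋ = 2, remainder 32
⌊69/32⌋ = 2, remainder 5
⌊32/5⌋ = 6, remainder 2
⌊5/2⌋ = 2, remainder 1
⌊2/1⌋ = 2, remainder 0

[2; 2, 6, 2, 2]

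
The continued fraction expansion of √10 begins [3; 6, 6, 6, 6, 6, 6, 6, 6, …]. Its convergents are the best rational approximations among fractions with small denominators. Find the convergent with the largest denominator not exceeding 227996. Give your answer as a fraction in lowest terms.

List convergents until the denominator exceeds the bound:
a_0 = 3: 3/1  (≤ bound)
a_1 = 6: 19/6  (≤ bound)
a_2 = 6: 117/37  (≤ bound)
a_3 = 6: 721/228  (≤ bound)
a_4 = 6: 4443/1405  (≤ bound)
a_5 = 6: 27379/8658  (≤ bound)
a_6 = 6: 168717/53353  (≤ bound)
a_7 = 6: 1039681/328776  (> 227996, stop)

168717/53353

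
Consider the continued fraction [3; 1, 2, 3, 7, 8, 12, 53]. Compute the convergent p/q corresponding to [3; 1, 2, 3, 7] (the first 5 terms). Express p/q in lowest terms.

270/73

Use the convergent recurrence hₖ = aₖ·hₖ₋₁ + hₖ₋₂ (and likewise for the denominators kₖ):
a_0 = 3: 3/1
a_1 = 1: 4/1
a_2 = 2: 11/3
a_3 = 3: 37/10
a_4 = 7: 270/73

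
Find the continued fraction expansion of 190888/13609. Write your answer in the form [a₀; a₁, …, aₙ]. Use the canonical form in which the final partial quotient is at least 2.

⌊190888/13609⌋ = 14, remainder 362
⌊13609/362⌋ = 37, remainder 215
⌊362/215⌋ = 1, remainder 147
⌊215/147⌋ = 1, remainder 68
⌊147/68⌋ = 2, remainder 11
⌊68/11⌋ = 6, remainder 2
⌊11/2⌋ = 5, remainder 1
⌊2/1⌋ = 2, remainder 0

[14; 37, 1, 1, 2, 6, 5, 2]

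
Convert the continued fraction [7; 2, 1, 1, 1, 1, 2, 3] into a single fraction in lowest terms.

a_0 = 7: 7/1
a_1 = 2: 15/2
a_2 = 1: 22/3
a_3 = 1: 37/5
a_4 = 1: 59/8
a_5 = 1: 96/13
a_6 = 2: 251/34
a_7 = 3: 849/115

849/115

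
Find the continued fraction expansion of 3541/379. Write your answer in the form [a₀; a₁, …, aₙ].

[9; 2, 1, 10, 1, 4, 2]

3541 = 9·379 + 130, so a_0 = 9
379 = 2·130 + 119, so a_1 = 2
130 = 1·119 + 11, so a_2 = 1
119 = 10·11 + 9, so a_3 = 10
11 = 1·9 + 2, so a_4 = 1
9 = 4·2 + 1, so a_5 = 4
2 = 2·1 + 0, so a_6 = 2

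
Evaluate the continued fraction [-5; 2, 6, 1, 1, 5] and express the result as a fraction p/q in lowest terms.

Start with 5.
1 + 1/(5/1) = 1 + 1/5 = 6/5
1 + 1/(6/5) = 1 + 5/6 = 11/6
6 + 1/(11/6) = 6 + 6/11 = 72/11
2 + 1/(72/11) = 2 + 11/72 = 155/72
-5 + 1/(155/72) = -5 + 72/155 = -703/155

-703/155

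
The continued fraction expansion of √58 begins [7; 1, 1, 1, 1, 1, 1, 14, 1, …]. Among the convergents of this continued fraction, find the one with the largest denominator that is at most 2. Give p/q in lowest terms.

15/2

a_0 = 7: 7/1  (≤ bound)
a_1 = 1: 8/1  (≤ bound)
a_2 = 1: 15/2  (≤ bound)
a_3 = 1: 23/3  (> 2, stop)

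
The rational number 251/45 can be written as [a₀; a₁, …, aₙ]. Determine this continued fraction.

[5; 1, 1, 2, 1, 2, 2]

251 = 5·45 + 26, so a_0 = 5
45 = 1·26 + 19, so a_1 = 1
26 = 1·19 + 7, so a_2 = 1
19 = 2·7 + 5, so a_3 = 2
7 = 1·5 + 2, so a_4 = 1
5 = 2·2 + 1, so a_5 = 2
2 = 2·1 + 0, so a_6 = 2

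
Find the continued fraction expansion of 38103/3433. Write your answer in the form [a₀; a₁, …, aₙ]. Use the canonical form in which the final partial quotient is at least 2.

Run the Euclidean algorithm, recording each quotient:
⌊38103/3433⌋ = 11, remainder 340
⌊3433/340⌋ = 10, remainder 33
⌊340/33⌋ = 10, remainder 10
⌊33/10⌋ = 3, remainder 3
⌊10/3⌋ = 3, remainder 1
⌊3/1⌋ = 3, remainder 0

[11; 10, 10, 3, 3, 3]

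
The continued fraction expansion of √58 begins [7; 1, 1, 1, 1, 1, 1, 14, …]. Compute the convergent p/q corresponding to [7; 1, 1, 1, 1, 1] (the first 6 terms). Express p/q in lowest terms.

61/8

Start with 1.
1 + 1/(1/1) = 1 + 1/1 = 2/1
1 + 1/(2/1) = 1 + 1/2 = 3/2
1 + 1/(3/2) = 1 + 2/3 = 5/3
1 + 1/(5/3) = 1 + 3/5 = 8/5
7 + 1/(8/5) = 7 + 5/8 = 61/8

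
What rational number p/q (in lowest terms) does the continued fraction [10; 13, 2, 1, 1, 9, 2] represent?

Use the convergent recurrence hₖ = aₖ·hₖ₋₁ + hₖ₋₂ (and likewise for the denominators kₖ):
a_0 = 10: 10/1
a_1 = 13: 131/13
a_2 = 2: 272/27
a_3 = 1: 403/40
a_4 = 1: 675/67
a_5 = 9: 6478/643
a_6 = 2: 13631/1353

13631/1353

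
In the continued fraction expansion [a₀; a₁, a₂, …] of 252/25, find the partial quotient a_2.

2

⌊252/25⌋ = 10, remainder 2
⌊25/2⌋ = 12, remainder 1
⌊2/1⌋ = 2, remainder 0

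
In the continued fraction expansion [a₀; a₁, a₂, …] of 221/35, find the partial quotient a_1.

3

Apply division with remainder until the remainder is 0:
221 = 6·35 + 11, so a_0 = 6
35 = 3·11 + 2, so a_1 = 3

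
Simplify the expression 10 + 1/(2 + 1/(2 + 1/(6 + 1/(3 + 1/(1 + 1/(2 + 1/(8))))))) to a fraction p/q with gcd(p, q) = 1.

Start with 8.
2 + 1/(8/1) = 2 + 1/8 = 17/8
1 + 1/(17/8) = 1 + 8/17 = 25/17
3 + 1/(25/17) = 3 + 17/25 = 92/25
6 + 1/(92/25) = 6 + 25/92 = 577/92
2 + 1/(577/92) = 2 + 92/577 = 1246/577
2 + 1/(1246/577) = 2 + 577/1246 = 3069/1246
10 + 1/(3069/1246) = 10 + 1246/3069 = 31936/3069

31936/3069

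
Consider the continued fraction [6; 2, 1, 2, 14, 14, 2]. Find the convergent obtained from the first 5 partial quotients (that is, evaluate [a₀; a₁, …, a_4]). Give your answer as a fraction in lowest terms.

733/115

a_0 = 6: 6/1
a_1 = 2: 13/2
a_2 = 1: 19/3
a_3 = 2: 51/8
a_4 = 14: 733/115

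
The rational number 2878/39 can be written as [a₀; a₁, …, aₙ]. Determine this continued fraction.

2878 = 73·39 + 31, so a_0 = 73
39 = 1·31 + 8, so a_1 = 1
31 = 3·8 + 7, so a_2 = 3
8 = 1·7 + 1, so a_3 = 1
7 = 7·1 + 0, so a_4 = 7

[73; 1, 3, 1, 7]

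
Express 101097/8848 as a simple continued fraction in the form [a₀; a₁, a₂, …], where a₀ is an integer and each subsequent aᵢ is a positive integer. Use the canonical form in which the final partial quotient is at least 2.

⌊101097/8848⌋ = 11, remainder 3769
⌊8848/3769⌋ = 2, remainder 1310
⌊3769/1310⌋ = 2, remainder 1149
⌊1310/1149⌋ = 1, remainder 161
⌊1149/161⌋ = 7, remainder 22
⌊161/22⌋ = 7, remainder 7
⌊22/7⌋ = 3, remainder 1
⌊7/1⌋ = 7, remainder 0

[11; 2, 2, 1, 7, 7, 3, 7]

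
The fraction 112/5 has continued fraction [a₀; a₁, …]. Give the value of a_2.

2

112 = 22·5 + 2, so a_0 = 22
5 = 2·2 + 1, so a_1 = 2
2 = 2·1 + 0, so a_2 = 2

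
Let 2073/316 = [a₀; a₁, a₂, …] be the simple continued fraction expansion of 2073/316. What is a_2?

⌊2073/316⌋ = 6, remainder 177
⌊316/177⌋ = 1, remainder 139
⌊177/139⌋ = 1, remainder 38

1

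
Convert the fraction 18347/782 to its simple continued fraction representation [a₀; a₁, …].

⌊18347/782⌋ = 23, remainder 361
⌊782/361⌋ = 2, remainder 60
⌊361/60⌋ = 6, remainder 1
⌊60/1⌋ = 60, remainder 0

[23; 2, 6, 60]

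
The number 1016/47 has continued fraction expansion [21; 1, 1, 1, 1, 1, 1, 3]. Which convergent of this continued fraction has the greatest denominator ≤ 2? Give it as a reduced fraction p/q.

43/2

List convergents until the denominator exceeds the bound:
a_0 = 21: 21/1  (≤ bound)
a_1 = 1: 22/1  (≤ bound)
a_2 = 1: 43/2  (≤ bound)
a_3 = 1: 65/3  (> 2, stop)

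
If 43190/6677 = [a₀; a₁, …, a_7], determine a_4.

3

Repeatedly divide and take the remainder:
⌊43190/6677⌋ = 6, remainder 3128
⌊6677/3128⌋ = 2, remainder 421
⌊3128/421⌋ = 7, remainder 181
⌊421/181⌋ = 2, remainder 59
⌊181/59⌋ = 3, remainder 4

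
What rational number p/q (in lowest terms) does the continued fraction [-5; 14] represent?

-69/14

Start with 14.
-5 + 1/(14/1) = -5 + 1/14 = -69/14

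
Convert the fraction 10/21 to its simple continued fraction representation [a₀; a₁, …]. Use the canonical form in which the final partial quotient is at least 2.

Apply division with remainder until the remainder is 0:
10 ÷ 21 → quotient 0, remainder 10
21 ÷ 10 → quotient 2, remainder 1
10 ÷ 1 → quotient 10, remainder 0

[0; 2, 10]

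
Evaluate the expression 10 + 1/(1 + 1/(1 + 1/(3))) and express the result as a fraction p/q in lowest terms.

74/7

Start with 3.
1 + 1/(3/1) = 1 + 1/3 = 4/3
1 + 1/(4/3) = 1 + 3/4 = 7/4
10 + 1/(7/4) = 10 + 4/7 = 74/7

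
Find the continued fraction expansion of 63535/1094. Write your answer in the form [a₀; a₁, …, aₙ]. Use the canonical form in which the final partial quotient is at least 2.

[58; 13, 5, 1, 1, 7]

63535 = 58·1094 + 83, so a_0 = 58
1094 = 13·83 + 15, so a_1 = 13
83 = 5·15 + 8, so a_2 = 5
15 = 1·8 + 7, so a_3 = 1
8 = 1·7 + 1, so a_4 = 1
7 = 7·1 + 0, so a_5 = 7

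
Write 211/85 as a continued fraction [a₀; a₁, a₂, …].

[2; 2, 13, 1, 2]

Run the Euclidean algorithm, recording each quotient:
⌊211/85⌋ = 2, remainder 41
⌊85/41⌋ = 2, remainder 3
⌊41/3⌋ = 13, remainder 2
⌊3/2⌋ = 1, remainder 1
⌊2/1⌋ = 2, remainder 0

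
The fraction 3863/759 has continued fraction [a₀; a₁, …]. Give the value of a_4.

2

Apply division with remainder until the remainder is 0:
3863 ÷ 759 → quotient 5, remainder 68
759 ÷ 68 → quotient 11, remainder 11
68 ÷ 11 → quotient 6, remainder 2
11 ÷ 2 → quotient 5, remainder 1
2 ÷ 1 → quotient 2, remainder 0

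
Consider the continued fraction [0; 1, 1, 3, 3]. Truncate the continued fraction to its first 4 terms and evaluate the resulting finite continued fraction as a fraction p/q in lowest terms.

a_0 = 0: 0/1
a_1 = 1: 1/1
a_2 = 1: 1/2
a_3 = 3: 4/7

4/7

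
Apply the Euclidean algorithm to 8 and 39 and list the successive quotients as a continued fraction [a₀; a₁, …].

[0; 4, 1, 7]

⌊8/39⌋ = 0, remainder 8
⌊39/8⌋ = 4, remainder 7
⌊8/7⌋ = 1, remainder 1
⌊7/1⌋ = 7, remainder 0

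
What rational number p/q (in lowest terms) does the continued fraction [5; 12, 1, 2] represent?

Work from the innermost term outward:
Start with 2.
1 + 1/(2/1) = 1 + 1/2 = 3/2
12 + 1/(3/2) = 12 + 2/3 = 38/3
5 + 1/(38/3) = 5 + 3/38 = 193/38

193/38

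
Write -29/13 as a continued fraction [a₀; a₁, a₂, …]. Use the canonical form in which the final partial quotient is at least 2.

-29 = -3·13 + 10, so a_0 = -3
13 = 1·10 + 3, so a_1 = 1
10 = 3·3 + 1, so a_2 = 3
3 = 3·1 + 0, so a_3 = 3

[-3; 1, 3, 3]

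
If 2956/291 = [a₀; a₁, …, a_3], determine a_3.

Apply division with remainder until the remainder is 0:
⌊2956/291⌋ = 10, remainder 46
⌊291/46⌋ = 6, remainder 15
⌊46/15⌋ = 3, remainder 1
⌊15/1⌋ = 15, remainder 0

15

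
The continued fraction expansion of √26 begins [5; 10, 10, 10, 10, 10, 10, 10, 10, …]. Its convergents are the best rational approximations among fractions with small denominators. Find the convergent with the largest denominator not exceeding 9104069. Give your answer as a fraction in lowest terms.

List convergents until the denominator exceeds the bound:
a_0 = 5: 5/1  (≤ bound)
a_1 = 10: 51/10  (≤ bound)
a_2 = 10: 515/101  (≤ bound)
a_3 = 10: 5201/1020  (≤ bound)
a_4 = 10: 52525/10301  (≤ bound)
a_5 = 10: 530451/104030  (≤ bound)
a_6 = 10: 5357035/1050601  (≤ bound)
a_7 = 10: 54100801/10610040  (> 9104069, stop)

5357035/1050601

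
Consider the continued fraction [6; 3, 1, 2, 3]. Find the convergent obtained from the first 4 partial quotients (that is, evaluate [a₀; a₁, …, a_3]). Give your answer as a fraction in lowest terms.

69/11

a_0 = 6: 6/1
a_1 = 3: 19/3
a_2 = 1: 25/4
a_3 = 2: 69/11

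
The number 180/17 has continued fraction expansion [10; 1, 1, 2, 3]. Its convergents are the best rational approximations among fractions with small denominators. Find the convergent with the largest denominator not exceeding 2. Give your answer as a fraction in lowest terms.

a_0 = 10: 10/1  (≤ bound)
a_1 = 1: 11/1  (≤ bound)
a_2 = 1: 21/2  (≤ bound)
a_3 = 2: 53/5  (> 2, stop)

21/2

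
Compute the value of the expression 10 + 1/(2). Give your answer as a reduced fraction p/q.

Compute successive convergents:
a_0 = 10: 10/1
a_1 = 2: 21/2

21/2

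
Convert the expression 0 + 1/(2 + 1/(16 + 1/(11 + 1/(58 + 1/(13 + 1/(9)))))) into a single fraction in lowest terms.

Start with 9.
13 + 1/(9/1) = 13 + 1/9 = 118/9
58 + 1/(118/9) = 58 + 9/118 = 6853/118
11 + 1/(6853/118) = 11 + 118/6853 = 75501/6853
16 + 1/(75501/6853) = 16 + 6853/75501 = 1214869/75501
2 + 1/(1214869/75501) = 2 + 75501/1214869 = 2505239/1214869
0 + 1/(2505239/1214869) = 0 + 1214869/2505239 = 1214869/2505239

1214869/2505239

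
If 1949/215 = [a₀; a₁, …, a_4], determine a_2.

2

Repeatedly divide and take the remainder:
1949 ÷ 215 → quotient 9, remainder 14
215 ÷ 14 → quotient 15, remainder 5
14 ÷ 5 → quotient 2, remainder 4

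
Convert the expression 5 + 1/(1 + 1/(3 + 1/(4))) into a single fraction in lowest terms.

98/17

Starting at the tail and folding back:
Start with 4.
3 + 1/(4/1) = 3 + 1/4 = 13/4
1 + 1/(13/4) = 1 + 4/13 = 17/13
5 + 1/(17/13) = 5 + 13/17 = 98/17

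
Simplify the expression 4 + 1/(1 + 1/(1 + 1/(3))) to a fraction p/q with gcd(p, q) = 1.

Build up convergents one term at a time:
a_0 = 4: 4/1
a_1 = 1: 5/1
a_2 = 1: 9/2
a_3 = 3: 32/7

32/7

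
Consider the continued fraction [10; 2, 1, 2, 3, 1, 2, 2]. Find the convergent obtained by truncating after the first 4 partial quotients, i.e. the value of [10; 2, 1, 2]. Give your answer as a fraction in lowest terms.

83/8

Compute successive convergents:
a_0 = 10: 10/1
a_1 = 2: 21/2
a_2 = 1: 31/3
a_3 = 2: 83/8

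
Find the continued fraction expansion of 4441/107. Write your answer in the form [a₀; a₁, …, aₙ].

[41; 1, 1, 53]

4441 ÷ 107 → quotient 41, remainder 54
107 ÷ 54 → quotient 1, remainder 53
54 ÷ 53 → quotient 1, remainder 1
53 ÷ 1 → quotient 53, remainder 0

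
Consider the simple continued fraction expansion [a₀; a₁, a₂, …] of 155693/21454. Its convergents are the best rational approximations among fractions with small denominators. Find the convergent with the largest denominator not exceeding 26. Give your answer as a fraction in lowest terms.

List convergents until the denominator exceeds the bound:
a_0 = 7: 7/1  (≤ bound)
a_1 = 3: 22/3  (≤ bound)
a_2 = 1: 29/4  (≤ bound)
a_3 = 8: 254/35  (> 26, stop)

29/4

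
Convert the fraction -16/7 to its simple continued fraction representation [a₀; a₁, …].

Run the Euclidean algorithm, recording each quotient:
⌊-16/7⌋ = -3, remainder 5
⌊7/5⌋ = 1, remainder 2
⌊5/2⌋ = 2, remainder 1
⌊2/1⌋ = 2, remainder 0

[-3; 1, 2, 2]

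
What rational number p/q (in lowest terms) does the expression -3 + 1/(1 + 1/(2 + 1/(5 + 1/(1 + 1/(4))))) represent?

Starting at the tail and folding back:
Start with 4.
1 + 1/(4/1) = 1 + 1/4 = 5/4
5 + 1/(5/4) = 5 + 4/5 = 29/5
2 + 1/(29/5) = 2 + 5/29 = 63/29
1 + 1/(63/29) = 1 + 29/63 = 92/63
-3 + 1/(92/63) = -3 + 63/92 = -213/92

-213/92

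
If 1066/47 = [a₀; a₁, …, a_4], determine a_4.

2

Repeatedly divide and take the remainder:
1066 ÷ 47 → quotient 22, remainder 32
47 ÷ 32 → quotient 1, remainder 15
32 ÷ 15 → quotient 2, remainder 2
15 ÷ 2 → quotient 7, remainder 1
2 ÷ 1 → quotient 2, remainder 0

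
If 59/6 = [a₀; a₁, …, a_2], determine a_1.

1

59 = 9·6 + 5, so a_0 = 9
6 = 1·5 + 1, so a_1 = 1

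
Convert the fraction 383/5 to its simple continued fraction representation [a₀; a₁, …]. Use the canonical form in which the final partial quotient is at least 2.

Repeatedly divide and take the remainder:
⌊383/5⌋ = 76, remainder 3
⌊5/3⌋ = 1, remainder 2
⌊3/2⌋ = 1, remainder 1
⌊2/1⌋ = 2, remainder 0

[76; 1, 1, 2]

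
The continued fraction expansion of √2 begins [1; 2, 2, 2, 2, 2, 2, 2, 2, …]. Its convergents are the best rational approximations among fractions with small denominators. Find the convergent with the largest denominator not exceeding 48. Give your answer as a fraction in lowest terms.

a_0 = 1: 1/1  (≤ bound)
a_1 = 2: 3/2  (≤ bound)
a_2 = 2: 7/5  (≤ bound)
a_3 = 2: 17/12  (≤ bound)
a_4 = 2: 41/29  (≤ bound)
a_5 = 2: 99/70  (> 48, stop)

41/29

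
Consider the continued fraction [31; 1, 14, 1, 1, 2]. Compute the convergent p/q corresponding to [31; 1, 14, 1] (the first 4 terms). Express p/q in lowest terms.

Starting at the tail and folding back:
Start with 1.
14 + 1/(1/1) = 14 + 1/1 = 15/1
1 + 1/(15/1) = 1 + 1/15 = 16/15
31 + 1/(16/15) = 31 + 15/16 = 511/16

511/16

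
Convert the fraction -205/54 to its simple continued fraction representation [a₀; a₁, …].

Repeatedly divide and take the remainder:
-205 ÷ 54 → quotient -4, remainder 11
54 ÷ 11 → quotient 4, remainder 10
11 ÷ 10 → quotient 1, remainder 1
10 ÷ 1 → quotient 10, remainder 0

[-4; 4, 1, 10]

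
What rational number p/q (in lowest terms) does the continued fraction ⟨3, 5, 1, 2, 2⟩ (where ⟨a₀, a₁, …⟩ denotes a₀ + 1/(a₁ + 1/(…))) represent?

127/40

Work from the innermost term outward:
Start with 2.
2 + 1/(2/1) = 2 + 1/2 = 5/2
1 + 1/(5/2) = 1 + 2/5 = 7/5
5 + 1/(7/5) = 5 + 5/7 = 40/7
3 + 1/(40/7) = 3 + 7/40 = 127/40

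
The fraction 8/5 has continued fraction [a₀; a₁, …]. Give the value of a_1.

Apply division with remainder until the remainder is 0:
8 ÷ 5 → quotient 1, remainder 3
5 ÷ 3 → quotient 1, remainder 2

1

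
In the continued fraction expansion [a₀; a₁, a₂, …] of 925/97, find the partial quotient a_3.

6

925 = 9·97 + 52, so a_0 = 9
97 = 1·52 + 45, so a_1 = 1
52 = 1·45 + 7, so a_2 = 1
45 = 6·7 + 3, so a_3 = 6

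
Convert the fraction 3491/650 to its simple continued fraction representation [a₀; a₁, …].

Apply division with remainder until the remainder is 0:
3491 = 5·650 + 241, so a_0 = 5
650 = 2·241 + 168, so a_1 = 2
241 = 1·168 + 73, so a_2 = 1
168 = 2·73 + 22, so a_3 = 2
73 = 3·22 + 7, so a_4 = 3
22 = 3·7 + 1, so a_5 = 3
7 = 7·1 + 0, so a_6 = 7

[5; 2, 1, 2, 3, 3, 7]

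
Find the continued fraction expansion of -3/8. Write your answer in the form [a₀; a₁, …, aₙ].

Repeatedly divide and take the remainder:
-3 ÷ 8 → quotient -1, remainder 5
8 ÷ 5 → quotient 1, remainder 3
5 ÷ 3 → quotient 1, remainder 2
3 ÷ 2 → quotient 1, remainder 1
2 ÷ 1 → quotient 2, remainder 0

[-1; 1, 1, 1, 2]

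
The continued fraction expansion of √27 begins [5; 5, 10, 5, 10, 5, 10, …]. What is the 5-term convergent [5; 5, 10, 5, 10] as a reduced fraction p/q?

13775/2651

a_0 = 5: 5/1
a_1 = 5: 26/5
a_2 = 10: 265/51
a_3 = 5: 1351/260
a_4 = 10: 13775/2651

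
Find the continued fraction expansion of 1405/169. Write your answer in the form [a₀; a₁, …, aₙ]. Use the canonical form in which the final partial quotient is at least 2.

[8; 3, 5, 3, 3]

⌊1405/169⌋ = 8, remainder 53
⌊169/53⌋ = 3, remainder 10
⌊53/10⌋ = 5, remainder 3
⌊10/3⌋ = 3, remainder 1
⌊3/1⌋ = 3, remainder 0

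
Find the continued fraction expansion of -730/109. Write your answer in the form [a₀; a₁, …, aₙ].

[-7; 3, 3, 3, 3]

Repeatedly divide and take the remainder:
⌊-730/109⌋ = -7, remainder 33
⌊109/33⌋ = 3, remainder 10
⌊33/10⌋ = 3, remainder 3
⌊10/3⌋ = 3, remainder 1
⌊3/1⌋ = 3, remainder 0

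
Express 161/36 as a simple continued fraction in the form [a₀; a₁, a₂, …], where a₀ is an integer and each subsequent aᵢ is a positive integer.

161 = 4·36 + 17, so a_0 = 4
36 = 2·17 + 2, so a_1 = 2
17 = 8·2 + 1, so a_2 = 8
2 = 2·1 + 0, so a_3 = 2

[4; 2, 8, 2]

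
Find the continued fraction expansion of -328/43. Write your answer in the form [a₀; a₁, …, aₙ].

-328 = -8·43 + 16, so a_0 = -8
43 = 2·16 + 11, so a_1 = 2
16 = 1·11 + 5, so a_2 = 1
11 = 2·5 + 1, so a_3 = 2
5 = 5·1 + 0, so a_4 = 5

[-8; 2, 1, 2, 5]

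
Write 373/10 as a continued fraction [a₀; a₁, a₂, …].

373 = 37·10 + 3, so a_0 = 37
10 = 3·3 + 1, so a_1 = 3
3 = 3·1 + 0, so a_2 = 3

[37; 3, 3]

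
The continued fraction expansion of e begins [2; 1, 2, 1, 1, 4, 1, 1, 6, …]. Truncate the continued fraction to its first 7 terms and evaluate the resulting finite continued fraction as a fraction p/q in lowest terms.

106/39

Start with 1.
4 + 1/(1/1) = 4 + 1/1 = 5/1
1 + 1/(5/1) = 1 + 1/5 = 6/5
1 + 1/(6/5) = 1 + 5/6 = 11/6
2 + 1/(11/6) = 2 + 6/11 = 28/11
1 + 1/(28/11) = 1 + 11/28 = 39/28
2 + 1/(39/28) = 2 + 28/39 = 106/39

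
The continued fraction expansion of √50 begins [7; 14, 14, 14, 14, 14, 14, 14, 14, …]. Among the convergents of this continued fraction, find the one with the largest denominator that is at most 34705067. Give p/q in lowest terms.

54608393/7722793

List convergents until the denominator exceeds the bound:
a_0 = 7: 7/1  (≤ bound)
a_1 = 14: 99/14  (≤ bound)
a_2 = 14: 1393/197  (≤ bound)
a_3 = 14: 19601/2772  (≤ bound)
a_4 = 14: 275807/39005  (≤ bound)
a_5 = 14: 3880899/548842  (≤ bound)
a_6 = 14: 54608393/7722793  (≤ bound)
a_7 = 14: 768398401/108667944  (> 34705067, stop)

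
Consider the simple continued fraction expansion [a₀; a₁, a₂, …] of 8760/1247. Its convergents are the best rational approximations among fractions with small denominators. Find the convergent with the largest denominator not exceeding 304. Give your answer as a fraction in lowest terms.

List convergents until the denominator exceeds the bound:
a_0 = 7: 7/1  (≤ bound)
a_1 = 40: 281/40  (≤ bound)
a_2 = 4: 1131/161  (≤ bound)
a_3 = 2: 2543/362  (> 304, stop)

1131/161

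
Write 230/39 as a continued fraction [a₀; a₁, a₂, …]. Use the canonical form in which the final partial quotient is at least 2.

[5; 1, 8, 1, 3]

⌊230/39⌋ = 5, remainder 35
⌊39/35⌋ = 1, remainder 4
⌊35/4⌋ = 8, remainder 3
⌊4/3⌋ = 1, remainder 1
⌊3/1⌋ = 3, remainder 0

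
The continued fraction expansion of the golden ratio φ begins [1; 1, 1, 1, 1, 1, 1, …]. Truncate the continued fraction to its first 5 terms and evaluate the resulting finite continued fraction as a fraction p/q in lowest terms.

Start with 1.
1 + 1/(1/1) = 1 + 1/1 = 2/1
1 + 1/(2/1) = 1 + 1/2 = 3/2
1 + 1/(3/2) = 1 + 2/3 = 5/3
1 + 1/(5/3) = 1 + 3/5 = 8/5

8/5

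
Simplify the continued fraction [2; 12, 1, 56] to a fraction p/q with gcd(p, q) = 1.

a_0 = 2: 2/1
a_1 = 12: 25/12
a_2 = 1: 27/13
a_3 = 56: 1537/740

1537/740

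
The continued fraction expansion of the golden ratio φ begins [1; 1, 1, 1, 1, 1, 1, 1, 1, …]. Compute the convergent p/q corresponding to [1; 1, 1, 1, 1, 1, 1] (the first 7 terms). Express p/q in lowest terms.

Start with 1.
1 + 1/(1/1) = 1 + 1/1 = 2/1
1 + 1/(2/1) = 1 + 1/2 = 3/2
1 + 1/(3/2) = 1 + 2/3 = 5/3
1 + 1/(5/3) = 1 + 3/5 = 8/5
1 + 1/(8/5) = 1 + 5/8 = 13/8
1 + 1/(13/8) = 1 + 8/13 = 21/13

21/13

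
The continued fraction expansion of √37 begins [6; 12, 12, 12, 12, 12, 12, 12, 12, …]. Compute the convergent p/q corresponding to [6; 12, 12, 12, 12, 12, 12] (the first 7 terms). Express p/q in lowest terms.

18798954/3090529

Use the convergent recurrence hₖ = aₖ·hₖ₋₁ + hₖ₋₂ (and likewise for the denominators kₖ):
a_0 = 6: 6/1
a_1 = 12: 73/12
a_2 = 12: 882/145
a_3 = 12: 10657/1752
a_4 = 12: 128766/21169
a_5 = 12: 1555849/255780
a_6 = 12: 18798954/3090529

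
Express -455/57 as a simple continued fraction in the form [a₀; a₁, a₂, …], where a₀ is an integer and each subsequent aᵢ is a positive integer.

Run the Euclidean algorithm, recording each quotient:
-455 ÷ 57 → quotient -8, remainder 1
57 ÷ 1 → quotient 57, remainder 0

[-8; 57]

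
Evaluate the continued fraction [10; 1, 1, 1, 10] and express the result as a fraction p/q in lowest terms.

341/32

Use the convergent recurrence hₖ = aₖ·hₖ₋₁ + hₖ₋₂ (and likewise for the denominators kₖ):
a_0 = 10: 10/1
a_1 = 1: 11/1
a_2 = 1: 21/2
a_3 = 1: 32/3
a_4 = 10: 341/32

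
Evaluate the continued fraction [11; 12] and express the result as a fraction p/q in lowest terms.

133/12

Compute successive convergents:
a_0 = 11: 11/1
a_1 = 12: 133/12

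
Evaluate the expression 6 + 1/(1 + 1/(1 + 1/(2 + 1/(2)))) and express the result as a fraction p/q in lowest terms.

a_0 = 6: 6/1
a_1 = 1: 7/1
a_2 = 1: 13/2
a_3 = 2: 33/5
a_4 = 2: 79/12

79/12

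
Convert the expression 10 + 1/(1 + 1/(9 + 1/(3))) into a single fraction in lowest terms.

338/31

a_0 = 10: 10/1
a_1 = 1: 11/1
a_2 = 9: 109/10
a_3 = 3: 338/31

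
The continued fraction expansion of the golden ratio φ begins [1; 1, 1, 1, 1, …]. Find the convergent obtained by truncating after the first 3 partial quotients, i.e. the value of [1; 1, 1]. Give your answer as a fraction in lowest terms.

3/2

Compute successive convergents:
a_0 = 1: 1/1
a_1 = 1: 2/1
a_2 = 1: 3/2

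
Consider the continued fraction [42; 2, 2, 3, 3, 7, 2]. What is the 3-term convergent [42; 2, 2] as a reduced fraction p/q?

212/5

Compute successive convergents:
a_0 = 42: 42/1
a_1 = 2: 85/2
a_2 = 2: 212/5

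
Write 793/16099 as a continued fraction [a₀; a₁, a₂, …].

[0; 20, 3, 3, 6, 1, 10]

793 ÷ 16099 → quotient 0, remainder 793
16099 ÷ 793 → quotient 20, remainder 239
793 ÷ 239 → quotient 3, remainder 76
239 ÷ 76 → quotient 3, remainder 11
76 ÷ 11 → quotient 6, remainder 10
11 ÷ 10 → quotient 1, remainder 1
10 ÷ 1 → quotient 10, remainder 0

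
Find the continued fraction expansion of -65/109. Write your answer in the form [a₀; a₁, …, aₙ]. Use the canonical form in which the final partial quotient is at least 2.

[-1; 2, 2, 10, 2]

Run the Euclidean algorithm, recording each quotient:
⌊-65/109⌋ = -1, remainder 44
⌊109/44⌋ = 2, remainder 21
⌊44/21⌋ = 2, remainder 2
⌊21/2⌋ = 10, remainder 1
⌊2/1⌋ = 2, remainder 0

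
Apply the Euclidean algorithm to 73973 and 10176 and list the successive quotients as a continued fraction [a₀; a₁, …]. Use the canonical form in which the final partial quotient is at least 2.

[7; 3, 1, 2, 2, 11, 11, 3]

Repeatedly divide and take the remainder:
73973 ÷ 10176 → quotient 7, remainder 2741
10176 ÷ 2741 → quotient 3, remainder 1953
2741 ÷ 1953 → quotient 1, remainder 788
1953 ÷ 788 → quotient 2, remainder 377
788 ÷ 377 → quotient 2, remainder 34
377 ÷ 34 → quotient 11, remainder 3
34 ÷ 3 → quotient 11, remainder 1
3 ÷ 1 → quotient 3, remainder 0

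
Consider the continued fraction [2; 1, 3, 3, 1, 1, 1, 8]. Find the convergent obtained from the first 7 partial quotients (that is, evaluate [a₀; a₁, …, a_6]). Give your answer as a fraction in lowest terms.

130/47

a_0 = 2: 2/1
a_1 = 1: 3/1
a_2 = 3: 11/4
a_3 = 3: 36/13
a_4 = 1: 47/17
a_5 = 1: 83/30
a_6 = 1: 130/47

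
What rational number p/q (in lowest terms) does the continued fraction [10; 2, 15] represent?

325/31

a_0 = 10: 10/1
a_1 = 2: 21/2
a_2 = 15: 325/31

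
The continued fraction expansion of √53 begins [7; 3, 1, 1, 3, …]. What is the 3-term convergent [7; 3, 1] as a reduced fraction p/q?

29/4

Compute successive convergents:
a_0 = 7: 7/1
a_1 = 3: 22/3
a_2 = 1: 29/4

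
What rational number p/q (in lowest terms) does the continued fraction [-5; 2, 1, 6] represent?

Build up convergents one term at a time:
a_0 = -5: -5/1
a_1 = 2: -9/2
a_2 = 1: -14/3
a_3 = 6: -93/20

-93/20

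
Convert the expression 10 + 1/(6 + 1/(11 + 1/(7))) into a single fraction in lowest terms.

4828/475

Build up convergents one term at a time:
a_0 = 10: 10/1
a_1 = 6: 61/6
a_2 = 11: 681/67
a_3 = 7: 4828/475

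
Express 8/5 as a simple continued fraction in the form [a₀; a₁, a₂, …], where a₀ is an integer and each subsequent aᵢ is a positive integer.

[1; 1, 1, 2]

8 = 1·5 + 3, so a_0 = 1
5 = 1·3 + 2, so a_1 = 1
3 = 1·2 + 1, so a_2 = 1
2 = 2·1 + 0, so a_3 = 2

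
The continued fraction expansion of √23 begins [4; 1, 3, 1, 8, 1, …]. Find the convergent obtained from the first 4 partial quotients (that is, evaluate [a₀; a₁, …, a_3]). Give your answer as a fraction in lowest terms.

24/5

Collapse the nested fraction from the inside out:
Start with 1.
3 + 1/(1/1) = 3 + 1/1 = 4/1
1 + 1/(4/1) = 1 + 1/4 = 5/4
4 + 1/(5/4) = 4 + 4/5 = 24/5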